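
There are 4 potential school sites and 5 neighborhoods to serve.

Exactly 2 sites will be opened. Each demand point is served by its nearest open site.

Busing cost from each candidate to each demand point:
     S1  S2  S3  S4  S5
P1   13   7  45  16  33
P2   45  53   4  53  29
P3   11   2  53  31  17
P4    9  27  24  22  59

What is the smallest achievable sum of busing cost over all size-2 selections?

Open {P2, P3}.
  S1→P3 11, S2→P3 2, S3→P2 4, S4→P3 31, S5→P3 17  ⇒ total 65.
Compare {P1, P2}: total 69.
Compare {P3, P4}: total 74.
No size-2 selection does better; minimum is 65.

65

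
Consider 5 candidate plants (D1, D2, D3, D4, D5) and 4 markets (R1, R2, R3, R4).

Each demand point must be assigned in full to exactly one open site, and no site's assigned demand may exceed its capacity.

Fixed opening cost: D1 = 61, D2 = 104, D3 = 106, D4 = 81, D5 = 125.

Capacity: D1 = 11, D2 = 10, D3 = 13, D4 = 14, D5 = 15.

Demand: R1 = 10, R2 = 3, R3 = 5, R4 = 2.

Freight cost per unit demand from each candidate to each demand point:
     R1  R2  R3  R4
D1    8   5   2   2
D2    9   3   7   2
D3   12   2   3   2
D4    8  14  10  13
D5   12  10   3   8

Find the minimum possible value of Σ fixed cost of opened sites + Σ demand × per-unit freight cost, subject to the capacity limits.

Open {D1, D4}; cheapest assignment that respects the capacities:
  D1 (cap 11, load 10): R2, R3, R4 — cost 3×5 + 5×2 + 2×2 = 29
  D4 (cap 14, load 10): R1 — cost 10×8 = 80
  Shipping 109, fixed 142 → total 251.
  Any other capacity-feasible assignment to {D1, D4} ships for at least 109.
Compare {D1, D3}: its best feasible assignment gives total 272.
Compare {D1, D2}: its best feasible assignment gives total 284.
Every other set of open sites that can feasibly serve all demand totals ≥ 272 even under its best assignment. Minimum: 251.

251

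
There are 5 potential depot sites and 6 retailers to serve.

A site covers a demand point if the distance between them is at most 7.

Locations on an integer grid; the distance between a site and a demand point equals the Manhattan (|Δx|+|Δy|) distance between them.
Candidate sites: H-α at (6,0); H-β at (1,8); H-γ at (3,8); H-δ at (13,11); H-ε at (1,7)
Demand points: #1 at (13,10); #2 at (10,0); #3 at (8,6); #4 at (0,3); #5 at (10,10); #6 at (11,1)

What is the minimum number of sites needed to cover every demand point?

4

Coverage sets (demand points within 7 of each site):
  H-α: {#2, #6}
  H-β: {#4}
  H-γ: {#3}
  H-δ: {#1, #5}
  H-ε: {#4}
No 3 sites suffice: every size-3 union leaves at least one demand point uncovered.
But {H-α, H-β, H-γ, H-δ} covers everything, so the minimum is 4.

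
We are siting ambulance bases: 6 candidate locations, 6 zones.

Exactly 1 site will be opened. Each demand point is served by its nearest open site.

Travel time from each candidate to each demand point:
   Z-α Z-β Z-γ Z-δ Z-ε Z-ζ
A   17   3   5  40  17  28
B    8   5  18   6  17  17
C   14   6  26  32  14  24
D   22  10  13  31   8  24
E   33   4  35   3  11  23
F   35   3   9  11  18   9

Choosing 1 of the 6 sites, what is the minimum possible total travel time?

Open {B}.
  Z-α→B 8, Z-β→B 5, Z-γ→B 18, Z-δ→B 6, Z-ε→B 17, Z-ζ→B 17  ⇒ total 71.
Compare {F}: total 85.
Compare {D}: total 108.
No size-1 selection does better; minimum is 71.

71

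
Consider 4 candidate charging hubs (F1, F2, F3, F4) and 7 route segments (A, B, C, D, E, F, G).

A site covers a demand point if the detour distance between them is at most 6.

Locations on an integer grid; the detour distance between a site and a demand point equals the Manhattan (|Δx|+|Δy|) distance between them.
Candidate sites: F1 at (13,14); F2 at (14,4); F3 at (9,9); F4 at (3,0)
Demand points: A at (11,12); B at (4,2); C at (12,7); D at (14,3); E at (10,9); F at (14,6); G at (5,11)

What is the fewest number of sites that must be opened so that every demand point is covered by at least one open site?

3

Coverage sets (demand points within 6 of each site):
  F1: {A}
  F2: {C, D, F}
  F3: {A, C, E, G}
  F4: {B}
No 2 sites suffice: every size-2 union leaves at least one demand point uncovered.
But {F2, F3, F4} covers everything, so the minimum is 3.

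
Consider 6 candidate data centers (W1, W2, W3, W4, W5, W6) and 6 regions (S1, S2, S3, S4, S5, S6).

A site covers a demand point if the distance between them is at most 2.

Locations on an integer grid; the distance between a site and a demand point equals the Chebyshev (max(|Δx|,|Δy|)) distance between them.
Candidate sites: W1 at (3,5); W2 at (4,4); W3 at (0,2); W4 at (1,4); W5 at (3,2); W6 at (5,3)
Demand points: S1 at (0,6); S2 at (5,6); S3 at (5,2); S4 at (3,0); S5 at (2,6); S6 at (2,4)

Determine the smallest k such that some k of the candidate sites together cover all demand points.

3

Coverage sets (demand points within 2 of each site):
  W1: {S2, S5, S6}
  W2: {S2, S3, S5, S6}
  W3: {S6}
  W4: {S1, S5, S6}
  W5: {S3, S4, S6}
  W6: {S3}
No 2 sites suffice: every size-2 union leaves at least one demand point uncovered.
But {W1, W4, W5} covers everything, so the minimum is 3.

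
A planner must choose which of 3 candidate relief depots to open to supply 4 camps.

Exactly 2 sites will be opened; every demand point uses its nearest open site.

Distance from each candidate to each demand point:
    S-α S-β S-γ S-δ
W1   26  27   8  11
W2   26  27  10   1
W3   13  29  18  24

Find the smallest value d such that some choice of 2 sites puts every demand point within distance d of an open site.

27

Open {W1, W2}.
  Farthest demand point is S-β at distance 27 (to W1); all others are ≤ 27.
With {W1, W3} the worst case is 27.
With {W2, W3} the worst case is 27.
No size-2 selection achieves below 27.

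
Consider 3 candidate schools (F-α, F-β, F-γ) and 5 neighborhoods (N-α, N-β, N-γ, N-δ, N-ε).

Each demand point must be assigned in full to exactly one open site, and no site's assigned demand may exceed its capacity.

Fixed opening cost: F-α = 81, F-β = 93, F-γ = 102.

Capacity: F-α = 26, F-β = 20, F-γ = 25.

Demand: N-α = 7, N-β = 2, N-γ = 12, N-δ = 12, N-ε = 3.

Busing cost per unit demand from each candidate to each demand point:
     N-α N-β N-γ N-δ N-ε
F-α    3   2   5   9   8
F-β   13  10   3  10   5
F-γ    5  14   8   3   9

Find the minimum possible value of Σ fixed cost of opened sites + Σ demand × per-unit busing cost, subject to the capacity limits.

Open {F-α, F-γ}; cheapest assignment that respects the capacities:
  F-α (cap 26, load 24): N-α, N-β, N-γ, N-ε — cost 7×3 + 2×2 + 12×5 + 3×8 = 109
  F-γ (cap 25, load 12): N-δ — cost 12×3 = 36
  Shipping 145, fixed 183 → total 328.
  Any other capacity-feasible assignment to {F-α, F-γ} ships for at least 145.
Compare {F-β, F-γ}: its best feasible assignment gives total 337.
Compare {F-α, F-β}: its best feasible assignment gives total 358.
Every other set of open sites that can feasibly serve all demand totals ≥ 337 even under its best assignment. Minimum: 328.

328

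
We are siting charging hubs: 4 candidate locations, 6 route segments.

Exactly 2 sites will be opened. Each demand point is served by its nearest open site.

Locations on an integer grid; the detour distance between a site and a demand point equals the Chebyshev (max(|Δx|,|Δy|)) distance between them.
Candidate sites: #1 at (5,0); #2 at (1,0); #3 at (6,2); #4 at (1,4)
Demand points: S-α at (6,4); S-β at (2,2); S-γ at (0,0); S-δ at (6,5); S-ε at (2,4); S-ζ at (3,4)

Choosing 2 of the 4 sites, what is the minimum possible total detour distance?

Open {#3, #4}.
  S-α→#3 2, S-β→#4 2, S-γ→#4 4, S-δ→#3 3, S-ε→#4 1, S-ζ→#4 2  ⇒ total 14.
Compare {#2, #3}: total 15.
Compare {#2, #4}: total 16.
No size-2 selection does better; minimum is 14.

14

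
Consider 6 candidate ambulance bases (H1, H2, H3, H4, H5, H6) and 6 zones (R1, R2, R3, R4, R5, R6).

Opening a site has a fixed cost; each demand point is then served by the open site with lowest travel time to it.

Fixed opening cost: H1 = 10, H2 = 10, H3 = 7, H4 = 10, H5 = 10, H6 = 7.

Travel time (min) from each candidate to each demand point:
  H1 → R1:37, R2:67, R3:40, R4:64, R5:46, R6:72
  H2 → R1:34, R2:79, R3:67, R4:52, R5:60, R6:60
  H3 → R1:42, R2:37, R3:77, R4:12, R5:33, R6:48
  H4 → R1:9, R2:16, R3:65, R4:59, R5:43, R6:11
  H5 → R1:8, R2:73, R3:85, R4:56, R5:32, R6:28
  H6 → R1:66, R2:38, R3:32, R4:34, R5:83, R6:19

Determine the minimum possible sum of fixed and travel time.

137

Open {H3, H4, H6}: assign each demand point to its cheapest open site.
  R1→H4 9, R2→H4 16, R3→H6 32, R4→H3 12, R5→H3 33, R6→H4 11
  travel time 113, fixed 24 → total 137.
Compare {H3, H4, H5, H6}: travel time 111 + fixed 34 = 145.
Compare {H1, H3, H4, H6}: travel time 113 + fixed 34 = 147.
Compare {H2, H3, H4, H6}: travel time 113 + fixed 34 = 147.
All other subsets cost ≥ 145. Minimum total cost: 137.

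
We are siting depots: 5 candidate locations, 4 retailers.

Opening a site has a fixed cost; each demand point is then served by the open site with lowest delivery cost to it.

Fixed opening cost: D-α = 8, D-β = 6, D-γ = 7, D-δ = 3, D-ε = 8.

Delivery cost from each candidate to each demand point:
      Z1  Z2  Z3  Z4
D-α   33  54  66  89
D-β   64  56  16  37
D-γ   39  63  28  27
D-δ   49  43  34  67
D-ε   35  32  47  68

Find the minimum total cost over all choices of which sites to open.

131

Open {D-β, D-γ, D-ε}: assign each demand point to its cheapest open site.
  Z1→D-ε 35, Z2→D-ε 32, Z3→D-β 16, Z4→D-γ 27
  delivery cost 110, fixed 21 → total 131.
Compare {D-β, D-ε}: delivery cost 120 + fixed 14 = 134.
Compare {D-β, D-γ, D-δ, D-ε}: delivery cost 110 + fixed 24 = 134.
Compare {D-γ, D-ε}: delivery cost 122 + fixed 15 = 137.
All other subsets cost ≥ 134. Minimum total cost: 131.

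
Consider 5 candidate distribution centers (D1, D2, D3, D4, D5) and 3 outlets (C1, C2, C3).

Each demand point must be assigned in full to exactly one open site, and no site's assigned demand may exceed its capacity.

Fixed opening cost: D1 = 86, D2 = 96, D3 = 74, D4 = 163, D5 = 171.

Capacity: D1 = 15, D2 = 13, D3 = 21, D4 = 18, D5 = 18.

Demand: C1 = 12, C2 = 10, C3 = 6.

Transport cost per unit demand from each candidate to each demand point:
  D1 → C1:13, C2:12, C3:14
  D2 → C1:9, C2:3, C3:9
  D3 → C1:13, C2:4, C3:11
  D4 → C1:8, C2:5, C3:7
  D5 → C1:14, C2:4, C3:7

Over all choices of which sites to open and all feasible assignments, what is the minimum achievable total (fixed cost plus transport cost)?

384

Open {D2, D3}; cheapest assignment that respects the capacities:
  D2 (cap 13, load 12): C1 — cost 12×9 = 108
  D3 (cap 21, load 16): C2, C3 — cost 10×4 + 6×11 = 106
  Shipping 214, fixed 170 → total 384.
  Any other capacity-feasible assignment to {D2, D3} ships for at least 214.
Compare {D3, D4}: its best feasible assignment gives total 415.
Compare {D1, D3}: its best feasible assignment gives total 422.
Every other set of open sites that can feasibly serve all demand totals ≥ 415 even under its best assignment. Minimum: 384.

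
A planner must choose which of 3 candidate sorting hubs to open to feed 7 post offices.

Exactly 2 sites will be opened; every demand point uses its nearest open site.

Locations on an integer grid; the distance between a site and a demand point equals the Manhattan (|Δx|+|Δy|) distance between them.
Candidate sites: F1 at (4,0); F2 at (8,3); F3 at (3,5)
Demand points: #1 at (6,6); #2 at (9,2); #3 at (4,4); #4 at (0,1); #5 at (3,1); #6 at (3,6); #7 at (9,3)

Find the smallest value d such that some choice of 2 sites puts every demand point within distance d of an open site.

7

Open {F1, F2}.
  Farthest demand point is #6 at distance 7 (to F1); all others are ≤ 7.
With {F2, F3} the worst case is 7.
With {F1, F3} the worst case is 8.
No size-2 selection achieves below 7.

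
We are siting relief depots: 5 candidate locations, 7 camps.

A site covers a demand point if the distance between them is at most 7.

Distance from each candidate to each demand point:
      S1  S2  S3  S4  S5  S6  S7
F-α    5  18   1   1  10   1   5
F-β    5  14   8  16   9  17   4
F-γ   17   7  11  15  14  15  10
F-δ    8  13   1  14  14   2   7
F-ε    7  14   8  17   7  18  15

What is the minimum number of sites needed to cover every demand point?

3

Coverage sets (demand points within 7 of each site):
  F-α: {S1, S3, S4, S6, S7}
  F-β: {S1, S7}
  F-γ: {S2}
  F-δ: {S3, S6, S7}
  F-ε: {S1, S5}
No 2 sites suffice: every size-2 union leaves at least one demand point uncovered.
But {F-α, F-γ, F-ε} covers everything, so the minimum is 3.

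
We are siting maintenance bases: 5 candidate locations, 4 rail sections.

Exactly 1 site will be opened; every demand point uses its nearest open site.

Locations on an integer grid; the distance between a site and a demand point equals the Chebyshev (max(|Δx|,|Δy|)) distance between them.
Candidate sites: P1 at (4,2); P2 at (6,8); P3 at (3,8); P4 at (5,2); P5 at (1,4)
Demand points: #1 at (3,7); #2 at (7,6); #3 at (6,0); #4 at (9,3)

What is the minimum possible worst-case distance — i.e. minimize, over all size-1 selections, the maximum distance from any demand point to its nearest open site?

Open {P1}.
  Farthest demand point is #1 at distance 5 (to P1); all others are ≤ 5.
With {P4} the worst case is 5.
With {P2} the worst case is 8.
No size-1 selection achieves below 5.

5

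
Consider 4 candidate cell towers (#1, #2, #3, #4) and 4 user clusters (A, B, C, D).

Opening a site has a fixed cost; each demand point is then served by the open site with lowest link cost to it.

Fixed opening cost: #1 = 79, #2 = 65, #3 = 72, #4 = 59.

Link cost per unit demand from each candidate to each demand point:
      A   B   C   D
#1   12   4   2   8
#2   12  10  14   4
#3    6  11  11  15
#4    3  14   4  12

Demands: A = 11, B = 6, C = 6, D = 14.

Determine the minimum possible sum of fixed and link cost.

297

Open {#2, #4}: assign each demand point to its cheapest open site.
  A→#4 11×3=33, B→#2 6×10=60, C→#4 6×4=24, D→#2 14×4=56
  link cost 173, fixed 124 → total 297.
Compare {#1, #4}: link cost 181 + fixed 138 = 319.
Compare {#1, #2, #4}: link cost 125 + fixed 203 = 328.
Compare {#1}: link cost 280 + fixed 79 = 359.
All other subsets cost ≥ 319. Minimum total cost: 297.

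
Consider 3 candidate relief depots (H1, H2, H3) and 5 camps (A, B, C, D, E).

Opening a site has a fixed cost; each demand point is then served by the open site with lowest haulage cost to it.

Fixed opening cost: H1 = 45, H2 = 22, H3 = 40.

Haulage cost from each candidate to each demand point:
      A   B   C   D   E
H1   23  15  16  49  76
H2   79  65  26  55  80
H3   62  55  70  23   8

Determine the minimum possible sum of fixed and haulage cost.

Open {H1, H3}: assign each demand point to its cheapest open site.
  A→H1 23, B→H1 15, C→H1 16, D→H3 23, E→H3 8
  haulage cost 85, fixed 85 → total 170.
Compare {H1, H2, H3}: haulage cost 85 + fixed 107 = 192.
Compare {H1}: haulage cost 179 + fixed 45 = 224.
Compare {H2, H3}: haulage cost 174 + fixed 62 = 236.
All other subsets cost ≥ 192. Minimum total cost: 170.

170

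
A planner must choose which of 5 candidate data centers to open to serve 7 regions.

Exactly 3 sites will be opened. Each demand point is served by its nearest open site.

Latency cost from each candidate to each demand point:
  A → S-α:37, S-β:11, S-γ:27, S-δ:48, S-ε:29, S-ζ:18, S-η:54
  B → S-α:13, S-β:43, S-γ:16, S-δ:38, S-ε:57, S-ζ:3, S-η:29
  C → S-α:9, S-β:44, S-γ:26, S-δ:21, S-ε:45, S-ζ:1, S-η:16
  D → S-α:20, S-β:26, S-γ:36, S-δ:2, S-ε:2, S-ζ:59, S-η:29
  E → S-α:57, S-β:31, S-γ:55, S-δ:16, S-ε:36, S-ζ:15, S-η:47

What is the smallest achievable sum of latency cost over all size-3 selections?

Open {A, C, D}.
  S-α→C 9, S-β→A 11, S-γ→C 26, S-δ→D 2, S-ε→D 2, S-ζ→C 1, S-η→C 16  ⇒ total 67.
Compare {B, C, D}: total 72.
Compare {A, B, D}: total 76.
No size-3 selection does better; minimum is 67.

67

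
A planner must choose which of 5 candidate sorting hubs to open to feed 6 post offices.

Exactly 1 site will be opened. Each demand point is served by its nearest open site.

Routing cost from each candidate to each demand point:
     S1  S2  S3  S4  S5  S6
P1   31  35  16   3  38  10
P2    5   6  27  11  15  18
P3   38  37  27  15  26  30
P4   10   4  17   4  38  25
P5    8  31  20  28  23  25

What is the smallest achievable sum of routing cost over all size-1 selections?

82

Open {P2}.
  S1→P2 5, S2→P2 6, S3→P2 27, S4→P2 11, S5→P2 15, S6→P2 18  ⇒ total 82.
Compare {P4}: total 98.
Compare {P1}: total 133.
No size-1 selection does better; minimum is 82.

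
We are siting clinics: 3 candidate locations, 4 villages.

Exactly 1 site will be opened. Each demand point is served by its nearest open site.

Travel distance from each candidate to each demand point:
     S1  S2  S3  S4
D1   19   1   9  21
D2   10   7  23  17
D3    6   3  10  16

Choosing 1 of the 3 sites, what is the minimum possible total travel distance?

35

Open {D3}.
  S1→D3 6, S2→D3 3, S3→D3 10, S4→D3 16  ⇒ total 35.
Compare {D1}: total 50.
Compare {D2}: total 57.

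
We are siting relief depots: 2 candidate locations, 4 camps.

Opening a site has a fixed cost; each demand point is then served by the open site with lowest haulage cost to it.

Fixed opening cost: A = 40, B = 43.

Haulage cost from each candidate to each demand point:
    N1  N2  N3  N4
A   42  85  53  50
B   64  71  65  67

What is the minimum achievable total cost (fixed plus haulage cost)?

Open {A}: assign each demand point to its cheapest open site.
  N1→A 42, N2→A 85, N3→A 53, N4→A 50
  haulage cost 230, fixed 40 → total 270.
Compare {A, B}: haulage cost 216 + fixed 83 = 299.
Compare {B}: haulage cost 267 + fixed 43 = 310.

270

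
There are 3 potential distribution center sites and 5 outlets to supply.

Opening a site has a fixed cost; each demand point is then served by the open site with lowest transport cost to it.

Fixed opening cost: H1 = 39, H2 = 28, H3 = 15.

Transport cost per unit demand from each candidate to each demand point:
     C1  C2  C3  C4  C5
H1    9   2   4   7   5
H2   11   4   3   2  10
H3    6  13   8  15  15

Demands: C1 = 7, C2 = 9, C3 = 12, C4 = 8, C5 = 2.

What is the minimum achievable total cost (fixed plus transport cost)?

Open {H2, H3}: assign each demand point to its cheapest open site.
  C1→H3 7×6=42, C2→H2 9×4=36, C3→H2 12×3=36, C4→H2 8×2=16, C5→H2 2×10=20
  transport cost 150, fixed 43 → total 193.
Compare {H1, H2, H3}: transport cost 122 + fixed 82 = 204.
Compare {H1, H2}: transport cost 143 + fixed 67 = 210.
Compare {H2}: transport cost 185 + fixed 28 = 213.
All other subsets cost ≥ 204. Minimum total cost: 193.

193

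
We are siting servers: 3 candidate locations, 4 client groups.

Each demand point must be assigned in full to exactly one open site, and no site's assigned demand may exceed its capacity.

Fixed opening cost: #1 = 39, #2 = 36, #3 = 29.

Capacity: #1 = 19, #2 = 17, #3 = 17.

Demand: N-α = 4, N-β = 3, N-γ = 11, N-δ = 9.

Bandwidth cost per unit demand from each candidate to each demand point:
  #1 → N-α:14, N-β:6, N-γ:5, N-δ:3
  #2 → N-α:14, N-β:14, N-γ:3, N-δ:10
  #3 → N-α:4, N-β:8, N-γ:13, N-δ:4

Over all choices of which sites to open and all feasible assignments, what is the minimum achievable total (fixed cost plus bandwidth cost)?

174

Open {#2, #3}; cheapest assignment that respects the capacities:
  #2 (cap 17, load 11): N-γ — cost 11×3 = 33
  #3 (cap 17, load 16): N-α, N-β, N-δ — cost 4×4 + 3×8 + 9×4 = 76
  Shipping 109, fixed 65 → total 174.
  Any other capacity-feasible assignment to {#2, #3} ships for at least 109.
Compare {#1, #3}: its best feasible assignment gives total 193.
Compare {#1, #2, #3}: its best feasible assignment gives total 198.
Every other set of open sites that can feasibly serve all demand totals ≥ 193 even under its best assignment. Minimum: 174.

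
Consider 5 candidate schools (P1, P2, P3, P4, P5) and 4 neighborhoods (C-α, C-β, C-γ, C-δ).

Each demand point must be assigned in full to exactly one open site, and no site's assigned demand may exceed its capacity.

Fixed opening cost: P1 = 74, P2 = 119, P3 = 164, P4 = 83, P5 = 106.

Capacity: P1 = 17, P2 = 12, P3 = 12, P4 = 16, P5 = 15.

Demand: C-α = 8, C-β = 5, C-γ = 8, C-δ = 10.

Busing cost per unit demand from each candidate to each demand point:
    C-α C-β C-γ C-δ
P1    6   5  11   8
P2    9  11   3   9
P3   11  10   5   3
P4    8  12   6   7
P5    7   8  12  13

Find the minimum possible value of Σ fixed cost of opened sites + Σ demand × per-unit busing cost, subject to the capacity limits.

Open {P1, P4}; cheapest assignment that respects the capacities:
  P1 (cap 17, load 15): C-β, C-δ — cost 5×5 + 10×8 = 105
  P4 (cap 16, load 16): C-α, C-γ — cost 8×8 + 8×6 = 112
  Shipping 217, fixed 157 → total 374.
  Any other capacity-feasible assignment to {P1, P4} ships for at least 217.
Compare {P1, P2, P4}: its best feasible assignment gives total 443.
Compare {P4, P5}: its best feasible assignment gives total 471.
Every other set of open sites that can feasibly serve all demand totals ≥ 443 even under its best assignment. Minimum: 374.

374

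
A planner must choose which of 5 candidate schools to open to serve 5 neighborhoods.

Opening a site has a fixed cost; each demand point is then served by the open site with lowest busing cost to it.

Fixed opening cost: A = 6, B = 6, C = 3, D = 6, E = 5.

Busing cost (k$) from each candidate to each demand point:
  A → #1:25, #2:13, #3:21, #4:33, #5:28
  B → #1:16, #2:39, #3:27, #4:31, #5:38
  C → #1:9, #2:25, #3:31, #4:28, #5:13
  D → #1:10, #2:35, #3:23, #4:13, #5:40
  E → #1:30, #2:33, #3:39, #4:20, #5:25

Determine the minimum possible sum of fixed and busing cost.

Open {A, C, D}: assign each demand point to its cheapest open site.
  #1→C 9, #2→A 13, #3→A 21, #4→D 13, #5→C 13
  busing cost 69, fixed 15 → total 84.
Compare {A, C, D, E}: busing cost 69 + fixed 20 = 89.
Compare {A, C, E}: busing cost 76 + fixed 14 = 90.
Compare {A, B, C, D}: busing cost 69 + fixed 21 = 90.
All other subsets cost ≥ 89. Minimum total cost: 84.

84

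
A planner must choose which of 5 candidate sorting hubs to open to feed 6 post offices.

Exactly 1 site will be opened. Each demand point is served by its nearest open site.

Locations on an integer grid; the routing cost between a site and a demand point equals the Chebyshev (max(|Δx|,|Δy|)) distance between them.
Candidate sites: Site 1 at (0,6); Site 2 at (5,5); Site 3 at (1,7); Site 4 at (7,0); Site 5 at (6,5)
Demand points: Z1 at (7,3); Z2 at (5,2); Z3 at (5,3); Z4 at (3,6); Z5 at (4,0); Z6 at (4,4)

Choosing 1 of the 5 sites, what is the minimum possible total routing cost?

15

Open {Site 2}.
  Z1→Site 2 2, Z2→Site 2 3, Z3→Site 2 2, Z4→Site 2 2, Z5→Site 2 5, Z6→Site 2 1  ⇒ total 15.
Compare {Site 5}: total 17.
Compare {Site 4}: total 21.
No size-1 selection does better; minimum is 15.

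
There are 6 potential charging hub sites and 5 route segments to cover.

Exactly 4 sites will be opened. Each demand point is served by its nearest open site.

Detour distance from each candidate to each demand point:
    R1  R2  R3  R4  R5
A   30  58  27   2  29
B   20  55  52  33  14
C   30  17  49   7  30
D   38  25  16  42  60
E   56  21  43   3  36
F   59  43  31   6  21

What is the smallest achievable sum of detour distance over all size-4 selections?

69

Open {A, B, C, D}.
  R1→B 20, R2→C 17, R3→D 16, R4→A 2, R5→B 14  ⇒ total 69.
Compare {B, C, D, E}: total 70.
Compare {A, B, D, E}: total 73.
No size-4 selection does better; minimum is 69.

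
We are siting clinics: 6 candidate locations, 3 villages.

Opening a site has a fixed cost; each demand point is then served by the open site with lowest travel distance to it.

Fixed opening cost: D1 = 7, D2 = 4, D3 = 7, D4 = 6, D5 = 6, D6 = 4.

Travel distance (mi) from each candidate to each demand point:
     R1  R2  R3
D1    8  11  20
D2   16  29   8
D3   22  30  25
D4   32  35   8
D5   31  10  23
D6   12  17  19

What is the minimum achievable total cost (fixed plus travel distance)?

Open {D1, D2}: assign each demand point to its cheapest open site.
  R1→D1 8, R2→D1 11, R3→D2 8
  travel distance 27, fixed 11 → total 38.
Compare {D1, D4}: travel distance 27 + fixed 13 = 40.
Compare {D1, D2, D6}: travel distance 27 + fixed 15 = 42.
Compare {D1, D2, D5}: travel distance 26 + fixed 17 = 43.
All other subsets cost ≥ 40. Minimum total cost: 38.

38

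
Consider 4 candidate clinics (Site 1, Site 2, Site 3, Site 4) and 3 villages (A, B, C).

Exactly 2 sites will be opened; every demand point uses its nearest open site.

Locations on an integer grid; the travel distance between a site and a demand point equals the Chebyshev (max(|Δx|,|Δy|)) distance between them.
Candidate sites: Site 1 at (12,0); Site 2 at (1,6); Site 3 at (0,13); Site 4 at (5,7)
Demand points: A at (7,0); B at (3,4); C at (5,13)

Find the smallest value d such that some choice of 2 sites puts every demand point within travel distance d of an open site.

6

Open {Site 1, Site 4}.
  Farthest demand point is C at travel distance 6 (to Site 4); all others are ≤ 6.
With {Site 2, Site 3} the worst case is 6.
With {Site 2, Site 4} the worst case is 6.
No size-2 selection achieves below 6.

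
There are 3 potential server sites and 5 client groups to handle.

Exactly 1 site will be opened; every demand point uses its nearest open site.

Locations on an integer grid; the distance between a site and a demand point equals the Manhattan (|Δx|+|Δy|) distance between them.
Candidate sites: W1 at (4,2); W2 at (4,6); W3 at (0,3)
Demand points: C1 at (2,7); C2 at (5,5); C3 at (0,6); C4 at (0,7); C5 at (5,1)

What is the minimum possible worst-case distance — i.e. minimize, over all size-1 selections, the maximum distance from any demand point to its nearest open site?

6

Open {W2}.
  Farthest demand point is C5 at distance 6 (to W2); all others are ≤ 6.
With {W3} the worst case is 7.
With {W1} the worst case is 9.
No size-1 selection achieves below 6.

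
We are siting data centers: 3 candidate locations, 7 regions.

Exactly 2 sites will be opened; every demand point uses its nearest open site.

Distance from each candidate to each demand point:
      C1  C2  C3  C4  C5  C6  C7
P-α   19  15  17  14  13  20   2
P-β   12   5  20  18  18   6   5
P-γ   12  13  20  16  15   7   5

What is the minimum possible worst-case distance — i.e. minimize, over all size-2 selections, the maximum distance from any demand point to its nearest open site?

Open {P-α, P-β}.
  Farthest demand point is C3 at distance 17 (to P-α); all others are ≤ 17.
With {P-α, P-γ} the worst case is 17.
With {P-β, P-γ} the worst case is 20.
No size-2 selection achieves below 17.

17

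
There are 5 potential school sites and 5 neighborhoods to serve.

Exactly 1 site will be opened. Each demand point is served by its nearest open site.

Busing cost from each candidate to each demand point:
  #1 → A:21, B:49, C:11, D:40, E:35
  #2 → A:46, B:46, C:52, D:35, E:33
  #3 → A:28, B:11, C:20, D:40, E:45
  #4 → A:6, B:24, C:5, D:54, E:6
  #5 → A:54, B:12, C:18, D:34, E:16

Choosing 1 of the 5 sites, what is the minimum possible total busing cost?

95

Open {#4}.
  A→#4 6, B→#4 24, C→#4 5, D→#4 54, E→#4 6  ⇒ total 95.
Compare {#5}: total 134.
Compare {#3}: total 144.
No size-1 selection does better; minimum is 95.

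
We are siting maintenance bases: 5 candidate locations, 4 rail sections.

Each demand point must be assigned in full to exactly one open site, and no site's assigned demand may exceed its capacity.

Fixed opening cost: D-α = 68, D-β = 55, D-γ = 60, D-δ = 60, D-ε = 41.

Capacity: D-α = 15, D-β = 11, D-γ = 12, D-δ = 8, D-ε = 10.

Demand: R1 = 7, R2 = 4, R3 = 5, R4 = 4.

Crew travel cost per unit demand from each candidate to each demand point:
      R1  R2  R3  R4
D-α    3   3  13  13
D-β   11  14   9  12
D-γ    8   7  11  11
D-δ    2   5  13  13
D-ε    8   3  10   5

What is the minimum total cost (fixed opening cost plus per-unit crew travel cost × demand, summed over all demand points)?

212

Open {D-α, D-ε}; cheapest assignment that respects the capacities:
  D-α (cap 15, load 11): R1, R2 — cost 7×3 + 4×3 = 33
  D-ε (cap 10, load 9): R3, R4 — cost 5×10 + 4×5 = 70
  Shipping 103, fixed 109 → total 212.
  Any other capacity-feasible assignment to {D-α, D-ε} ships for at least 103.
Compare {D-γ, D-ε}: its best feasible assignment gives total 244.
Compare {D-β, D-δ, D-ε}: its best feasible assignment gives total 247.
Every other set of open sites that can feasibly serve all demand totals ≥ 244 even under its best assignment. Minimum: 212.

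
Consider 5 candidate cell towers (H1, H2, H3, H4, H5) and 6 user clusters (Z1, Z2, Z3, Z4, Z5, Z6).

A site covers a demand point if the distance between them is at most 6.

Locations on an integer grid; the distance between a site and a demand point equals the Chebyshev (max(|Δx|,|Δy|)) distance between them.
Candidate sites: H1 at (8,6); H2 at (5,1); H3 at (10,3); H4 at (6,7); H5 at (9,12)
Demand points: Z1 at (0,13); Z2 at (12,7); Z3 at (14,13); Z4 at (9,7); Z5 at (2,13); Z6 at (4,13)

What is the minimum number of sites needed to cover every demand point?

Coverage sets (demand points within 6 of each site):
  H1: {Z2, Z4}
  H2: {Z4}
  H3: {Z2, Z4}
  H4: {Z1, Z2, Z4, Z5, Z6}
  H5: {Z2, Z3, Z4, Z6}
No single site covers all 6 demand points.
But {H4, H5} covers everything, so the minimum is 2.

2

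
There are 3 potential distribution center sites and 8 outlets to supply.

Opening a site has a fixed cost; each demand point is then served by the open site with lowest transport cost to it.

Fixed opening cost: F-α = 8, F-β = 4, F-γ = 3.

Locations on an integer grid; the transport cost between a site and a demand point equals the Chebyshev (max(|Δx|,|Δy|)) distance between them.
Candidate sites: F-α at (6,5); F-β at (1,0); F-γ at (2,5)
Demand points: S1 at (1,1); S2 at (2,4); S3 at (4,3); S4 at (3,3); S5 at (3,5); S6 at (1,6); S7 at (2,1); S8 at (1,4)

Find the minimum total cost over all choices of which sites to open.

Open {F-β, F-γ}: assign each demand point to its cheapest open site.
  S1→F-β 1, S2→F-γ 1, S3→F-γ 2, S4→F-γ 2, S5→F-γ 1, S6→F-γ 1, S7→F-β 1, S8→F-γ 1
  transport cost 10, fixed 7 → total 17.
Compare {F-γ}: transport cost 16 + fixed 3 = 19.
Compare {F-α, F-β, F-γ}: transport cost 10 + fixed 15 = 25.
Compare {F-α, F-γ}: transport cost 16 + fixed 11 = 27.
All other subsets cost ≥ 19. Minimum total cost: 17.

17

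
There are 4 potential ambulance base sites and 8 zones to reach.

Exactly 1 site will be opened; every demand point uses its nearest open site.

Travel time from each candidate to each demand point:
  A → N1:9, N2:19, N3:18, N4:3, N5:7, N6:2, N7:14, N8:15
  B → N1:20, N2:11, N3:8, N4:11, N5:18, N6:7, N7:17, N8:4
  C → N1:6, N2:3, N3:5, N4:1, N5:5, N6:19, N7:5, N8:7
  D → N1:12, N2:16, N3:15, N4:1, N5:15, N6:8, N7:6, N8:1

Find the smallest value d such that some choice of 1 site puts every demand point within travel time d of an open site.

Open {D}.
  Farthest demand point is N2 at travel time 16 (to D); all others are ≤ 16.
With {A} the worst case is 19.
With {C} the worst case is 19.
No size-1 selection achieves below 16.

16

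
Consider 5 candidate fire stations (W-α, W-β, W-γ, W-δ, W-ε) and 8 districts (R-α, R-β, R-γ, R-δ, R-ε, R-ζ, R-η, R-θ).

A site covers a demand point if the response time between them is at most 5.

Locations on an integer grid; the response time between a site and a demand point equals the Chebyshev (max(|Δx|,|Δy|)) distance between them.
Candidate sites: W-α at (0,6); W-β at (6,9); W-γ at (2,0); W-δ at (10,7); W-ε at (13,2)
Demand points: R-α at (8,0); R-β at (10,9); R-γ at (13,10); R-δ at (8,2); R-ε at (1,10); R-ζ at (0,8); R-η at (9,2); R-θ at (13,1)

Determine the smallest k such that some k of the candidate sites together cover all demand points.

3

Coverage sets (demand points within 5 of each site):
  W-α: {R-ε, R-ζ}
  W-β: {R-β, R-ε}
  W-γ: {}
  W-δ: {R-β, R-γ, R-δ, R-η}
  W-ε: {R-α, R-δ, R-η, R-θ}
No 2 sites suffice: every size-2 union leaves at least one demand point uncovered.
But {W-α, W-δ, W-ε} covers everything, so the minimum is 3.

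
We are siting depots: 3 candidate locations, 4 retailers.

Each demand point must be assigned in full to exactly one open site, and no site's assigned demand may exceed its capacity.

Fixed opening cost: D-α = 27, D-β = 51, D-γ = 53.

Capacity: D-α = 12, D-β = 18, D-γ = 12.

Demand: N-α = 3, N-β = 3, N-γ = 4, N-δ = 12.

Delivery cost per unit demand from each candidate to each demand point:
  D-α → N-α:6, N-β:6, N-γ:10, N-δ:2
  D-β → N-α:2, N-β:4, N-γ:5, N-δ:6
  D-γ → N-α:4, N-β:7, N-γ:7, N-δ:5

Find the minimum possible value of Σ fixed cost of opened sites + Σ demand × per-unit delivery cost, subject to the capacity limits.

140

Open {D-α, D-β}; cheapest assignment that respects the capacities:
  D-α (cap 12, load 12): N-δ — cost 12×2 = 24
  D-β (cap 18, load 10): N-α, N-β, N-γ — cost 3×2 + 3×4 + 4×5 = 38
  Shipping 62, fixed 78 → total 140.
  Any other capacity-feasible assignment to {D-α, D-β} ships for at least 62.
Compare {D-α, D-γ}: its best feasible assignment gives total 165.
Compare {D-α, D-β, D-γ}: its best feasible assignment gives total 193.
Every other set of open sites that can feasibly serve all demand totals ≥ 165 even under its best assignment. Minimum: 140.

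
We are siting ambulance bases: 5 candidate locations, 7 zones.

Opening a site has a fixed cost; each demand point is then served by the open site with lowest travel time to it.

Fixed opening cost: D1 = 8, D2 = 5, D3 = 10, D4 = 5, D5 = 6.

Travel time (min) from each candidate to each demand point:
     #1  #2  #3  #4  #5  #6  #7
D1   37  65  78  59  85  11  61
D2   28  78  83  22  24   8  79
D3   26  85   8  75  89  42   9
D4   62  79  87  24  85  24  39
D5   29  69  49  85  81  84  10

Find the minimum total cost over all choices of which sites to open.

185

Open {D1, D2, D3}: assign each demand point to its cheapest open site.
  #1→D3 26, #2→D1 65, #3→D3 8, #4→D2 22, #5→D2 24, #6→D2 8, #7→D3 9
  travel time 162, fixed 23 → total 185.
Compare {D2, D3, D5}: travel time 166 + fixed 21 = 187.
Compare {D2, D3}: travel time 175 + fixed 15 = 190.
Compare {D1, D2, D3, D4}: travel time 162 + fixed 28 = 190.
All other subsets cost ≥ 187. Minimum total cost: 185.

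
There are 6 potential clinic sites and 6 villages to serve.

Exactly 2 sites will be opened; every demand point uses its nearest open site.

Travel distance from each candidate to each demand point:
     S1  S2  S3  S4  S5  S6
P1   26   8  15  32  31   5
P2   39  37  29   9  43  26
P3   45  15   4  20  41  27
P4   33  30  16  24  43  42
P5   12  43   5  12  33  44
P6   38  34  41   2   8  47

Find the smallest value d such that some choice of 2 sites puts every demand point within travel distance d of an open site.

26

Open {P1, P6}.
  Farthest demand point is S1 at travel distance 26 (to P1); all others are ≤ 26.
With {P1, P2} the worst case is 31.
With {P1, P3} the worst case is 31.
No size-2 selection achieves below 26.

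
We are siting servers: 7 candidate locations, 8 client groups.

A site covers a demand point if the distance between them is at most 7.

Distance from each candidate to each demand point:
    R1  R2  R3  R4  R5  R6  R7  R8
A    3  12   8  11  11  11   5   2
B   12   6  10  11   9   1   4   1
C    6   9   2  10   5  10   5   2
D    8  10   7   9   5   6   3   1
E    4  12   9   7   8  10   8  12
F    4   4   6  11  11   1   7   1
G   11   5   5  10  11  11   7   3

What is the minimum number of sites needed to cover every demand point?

Coverage sets (demand points within 7 of each site):
  A: {R1, R7, R8}
  B: {R2, R6, R7, R8}
  C: {R1, R3, R5, R7, R8}
  D: {R3, R5, R6, R7, R8}
  E: {R1, R4}
  F: {R1, R2, R3, R6, R7, R8}
  G: {R2, R3, R7, R8}
No 2 sites suffice: every size-2 union leaves at least one demand point uncovered.
But {B, C, E} covers everything, so the minimum is 3.

3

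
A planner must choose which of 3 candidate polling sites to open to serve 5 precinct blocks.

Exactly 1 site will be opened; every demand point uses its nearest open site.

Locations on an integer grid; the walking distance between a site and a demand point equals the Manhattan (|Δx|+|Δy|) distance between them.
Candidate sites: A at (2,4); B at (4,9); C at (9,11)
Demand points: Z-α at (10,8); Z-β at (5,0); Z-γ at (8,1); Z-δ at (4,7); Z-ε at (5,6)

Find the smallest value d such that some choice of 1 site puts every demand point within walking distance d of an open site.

12

Open {A}.
  Farthest demand point is Z-α at walking distance 12 (to A); all others are ≤ 12.
With {B} the worst case is 12.
With {C} the worst case is 15.
No size-1 selection achieves below 12.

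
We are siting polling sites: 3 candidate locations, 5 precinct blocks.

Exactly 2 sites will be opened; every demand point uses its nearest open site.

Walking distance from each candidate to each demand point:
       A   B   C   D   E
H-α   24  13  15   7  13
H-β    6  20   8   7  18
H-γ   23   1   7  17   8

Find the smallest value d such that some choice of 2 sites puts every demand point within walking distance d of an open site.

Open {H-β, H-γ}.
  Farthest demand point is E at walking distance 8 (to H-γ); all others are ≤ 8.
With {H-α, H-β} the worst case is 13.
With {H-α, H-γ} the worst case is 23.
No size-2 selection achieves below 8.

8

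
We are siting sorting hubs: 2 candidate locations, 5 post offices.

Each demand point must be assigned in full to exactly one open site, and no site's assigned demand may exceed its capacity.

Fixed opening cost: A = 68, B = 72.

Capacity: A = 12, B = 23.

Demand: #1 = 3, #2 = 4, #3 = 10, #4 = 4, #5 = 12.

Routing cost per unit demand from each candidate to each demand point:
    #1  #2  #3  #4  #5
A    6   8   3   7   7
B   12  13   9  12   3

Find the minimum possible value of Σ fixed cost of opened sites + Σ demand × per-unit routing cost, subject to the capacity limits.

342

Open {A, B}; cheapest assignment that respects the capacities:
  A (cap 12, load 10): #3 — cost 10×3 = 30
  B (cap 23, load 23): #1, #2, #4, #5 — cost 3×12 + 4×13 + 4×12 + 12×3 = 172
  Shipping 202, fixed 140 → total 342.
  Any other capacity-feasible assignment to {A, B} ships for at least 202.
Total demand is 33 and no other set of sites has combined capacity ≥ 33, so {A, B} is the only feasible choice of open sites. Minimum: 342.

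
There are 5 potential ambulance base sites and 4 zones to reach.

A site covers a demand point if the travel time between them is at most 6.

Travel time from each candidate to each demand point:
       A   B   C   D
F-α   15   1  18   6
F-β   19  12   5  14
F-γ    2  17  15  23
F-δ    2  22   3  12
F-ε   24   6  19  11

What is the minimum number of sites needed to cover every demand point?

2

Coverage sets (demand points within 6 of each site):
  F-α: {B, D}
  F-β: {C}
  F-γ: {A}
  F-δ: {A, C}
  F-ε: {B}
No single site covers all 4 demand points.
But {F-α, F-δ} covers everything, so the minimum is 2.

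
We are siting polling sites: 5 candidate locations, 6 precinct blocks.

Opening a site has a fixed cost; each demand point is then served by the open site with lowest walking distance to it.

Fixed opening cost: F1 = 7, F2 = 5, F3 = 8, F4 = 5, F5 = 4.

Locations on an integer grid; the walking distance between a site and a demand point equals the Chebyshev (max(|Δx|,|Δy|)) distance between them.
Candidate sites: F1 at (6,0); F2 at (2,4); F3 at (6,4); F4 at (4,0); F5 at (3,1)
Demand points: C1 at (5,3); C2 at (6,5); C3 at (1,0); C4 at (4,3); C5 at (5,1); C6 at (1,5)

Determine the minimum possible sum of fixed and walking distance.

Open {F5}: assign each demand point to its cheapest open site.
  C1→F5 2, C2→F5 4, C3→F5 2, C4→F5 2, C5→F5 2, C6→F5 4
  walking distance 16, fixed 4 → total 20.
Compare {F2}: walking distance 17 + fixed 5 = 22.
Compare {F2, F5}: walking distance 13 + fixed 9 = 22.
Compare {F2, F4}: walking distance 14 + fixed 10 = 24.
All other subsets cost ≥ 22. Minimum total cost: 20.

20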